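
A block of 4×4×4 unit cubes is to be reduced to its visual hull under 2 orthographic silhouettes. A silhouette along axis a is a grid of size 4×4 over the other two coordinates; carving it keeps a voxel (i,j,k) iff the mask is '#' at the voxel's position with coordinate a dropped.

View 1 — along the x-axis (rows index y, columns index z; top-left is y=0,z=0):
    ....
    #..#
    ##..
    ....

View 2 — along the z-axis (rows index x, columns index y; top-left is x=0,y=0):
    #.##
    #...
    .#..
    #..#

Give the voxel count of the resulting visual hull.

initial block: 4^3 = 64
[1] x-view keeps 4 columns → grid now 16
[2] z-view keeps 7 columns → grid now 4

voxel count = 4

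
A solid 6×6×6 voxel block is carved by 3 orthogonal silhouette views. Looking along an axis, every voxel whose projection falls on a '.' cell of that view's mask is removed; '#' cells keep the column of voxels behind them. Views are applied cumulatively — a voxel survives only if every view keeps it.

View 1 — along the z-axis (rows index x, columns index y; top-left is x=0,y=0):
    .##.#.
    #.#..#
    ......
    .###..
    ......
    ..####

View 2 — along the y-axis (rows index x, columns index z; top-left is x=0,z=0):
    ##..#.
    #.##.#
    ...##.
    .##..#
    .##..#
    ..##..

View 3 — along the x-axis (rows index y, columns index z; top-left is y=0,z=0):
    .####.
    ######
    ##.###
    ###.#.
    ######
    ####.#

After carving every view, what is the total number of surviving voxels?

|visual hull| = 31

full grid |V| = 216
after view 1 [z-axis, 13 of 36 cells solid] → remaining = 78
after view 2 [y-axis, 17 of 36 cells solid] → remaining = 38
after view 3 [x-axis, 30 of 36 cells solid] → remaining = 31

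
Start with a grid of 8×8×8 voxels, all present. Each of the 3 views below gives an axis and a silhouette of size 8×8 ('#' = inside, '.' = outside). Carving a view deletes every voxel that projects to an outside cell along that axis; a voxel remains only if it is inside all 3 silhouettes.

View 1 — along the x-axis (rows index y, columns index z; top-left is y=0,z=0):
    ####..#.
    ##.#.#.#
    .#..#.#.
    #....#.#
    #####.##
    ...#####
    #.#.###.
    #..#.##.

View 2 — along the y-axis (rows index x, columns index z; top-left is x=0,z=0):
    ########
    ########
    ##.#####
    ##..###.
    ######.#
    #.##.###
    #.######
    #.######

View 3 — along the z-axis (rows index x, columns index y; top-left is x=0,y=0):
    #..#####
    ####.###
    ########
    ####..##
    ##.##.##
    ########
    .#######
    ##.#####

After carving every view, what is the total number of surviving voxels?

225 voxels

start: 8×8×8 = 512 voxels
V1 x: intersect with YZ mask (37 set) -- 296 left
V2 y: intersect with XZ mask (55 set) -- 259 left
V3 z: intersect with XY mask (55 set) -- 225 left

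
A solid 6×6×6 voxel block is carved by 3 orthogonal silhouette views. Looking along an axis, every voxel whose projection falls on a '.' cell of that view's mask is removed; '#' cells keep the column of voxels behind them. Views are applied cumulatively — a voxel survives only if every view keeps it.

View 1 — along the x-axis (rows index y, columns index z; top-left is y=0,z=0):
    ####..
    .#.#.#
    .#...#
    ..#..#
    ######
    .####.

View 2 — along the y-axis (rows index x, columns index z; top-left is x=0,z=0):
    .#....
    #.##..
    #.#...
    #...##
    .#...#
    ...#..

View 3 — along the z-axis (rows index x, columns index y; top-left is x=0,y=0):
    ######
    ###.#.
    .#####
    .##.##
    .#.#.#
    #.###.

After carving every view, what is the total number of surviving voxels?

before carving: 216 voxels (6×6×6)
[1] x-view keeps 21 columns → grid now 126
[2] y-view keeps 12 columns → grid now 42
[3] z-view keeps 26 columns → grid now 28

28 voxels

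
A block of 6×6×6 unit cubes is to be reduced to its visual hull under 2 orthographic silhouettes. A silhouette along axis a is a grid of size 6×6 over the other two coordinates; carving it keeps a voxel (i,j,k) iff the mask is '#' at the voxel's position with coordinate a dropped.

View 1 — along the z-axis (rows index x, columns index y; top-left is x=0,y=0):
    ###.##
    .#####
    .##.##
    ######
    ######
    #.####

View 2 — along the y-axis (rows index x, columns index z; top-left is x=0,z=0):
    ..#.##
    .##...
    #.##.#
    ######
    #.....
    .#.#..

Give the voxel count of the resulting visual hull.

|visual hull| = 93

full grid |V| = 216
[1] z-view keeps 31 columns → grid now 186
[2] y-view keeps 18 columns → grid now 93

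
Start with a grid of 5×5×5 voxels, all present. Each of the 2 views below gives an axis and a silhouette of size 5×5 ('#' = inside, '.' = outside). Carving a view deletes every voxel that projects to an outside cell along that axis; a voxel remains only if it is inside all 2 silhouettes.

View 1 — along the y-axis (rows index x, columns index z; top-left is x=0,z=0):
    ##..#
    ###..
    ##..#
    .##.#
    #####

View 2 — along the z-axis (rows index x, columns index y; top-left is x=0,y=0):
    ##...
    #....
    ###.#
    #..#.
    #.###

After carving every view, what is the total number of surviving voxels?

47 voxels

full grid |V| = 125
step 1: project along y, AND mask (17/25) → |grid| = 85
step 2: project along z, AND mask (13/25) → |grid| = 47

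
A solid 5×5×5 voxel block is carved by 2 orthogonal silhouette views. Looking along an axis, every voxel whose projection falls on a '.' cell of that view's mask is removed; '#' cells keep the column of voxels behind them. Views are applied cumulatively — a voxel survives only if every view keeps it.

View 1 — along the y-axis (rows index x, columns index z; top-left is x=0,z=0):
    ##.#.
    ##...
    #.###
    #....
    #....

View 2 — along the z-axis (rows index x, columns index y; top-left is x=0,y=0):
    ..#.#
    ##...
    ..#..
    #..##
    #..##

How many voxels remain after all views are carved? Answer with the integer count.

20 voxels

full grid |V| = 125
  1. axis=1 (XZ plane), |mask|=11  ⇒  voxels=55
  2. axis=2 (XY plane), |mask|=11  ⇒  voxels=20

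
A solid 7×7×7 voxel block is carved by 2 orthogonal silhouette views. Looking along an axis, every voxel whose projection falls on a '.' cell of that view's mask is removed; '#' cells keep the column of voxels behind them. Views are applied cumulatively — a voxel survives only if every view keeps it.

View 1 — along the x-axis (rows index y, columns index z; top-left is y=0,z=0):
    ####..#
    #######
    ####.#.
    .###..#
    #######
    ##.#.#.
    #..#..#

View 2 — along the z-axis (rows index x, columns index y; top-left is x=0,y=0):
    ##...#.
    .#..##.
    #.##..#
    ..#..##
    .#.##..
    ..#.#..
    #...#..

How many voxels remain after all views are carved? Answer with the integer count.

105 voxels

start: 7×7×7 = 343 voxels
  1. axis=0 (YZ plane), |mask|=35  ⇒  voxels=245
  2. axis=2 (XY plane), |mask|=20  ⇒  voxels=105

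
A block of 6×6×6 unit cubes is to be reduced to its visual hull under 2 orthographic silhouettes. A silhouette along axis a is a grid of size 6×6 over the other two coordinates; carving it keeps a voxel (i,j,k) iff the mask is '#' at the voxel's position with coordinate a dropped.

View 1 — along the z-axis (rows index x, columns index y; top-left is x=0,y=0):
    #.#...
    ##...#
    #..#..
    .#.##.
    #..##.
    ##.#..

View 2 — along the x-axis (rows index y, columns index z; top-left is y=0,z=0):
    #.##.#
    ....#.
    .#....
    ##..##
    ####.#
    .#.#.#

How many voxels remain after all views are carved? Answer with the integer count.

before carving: 216 voxels (6×6×6)
[1] z-view keeps 16 columns → grid now 96
[2] x-view keeps 18 columns → grid now 53

voxel count = 53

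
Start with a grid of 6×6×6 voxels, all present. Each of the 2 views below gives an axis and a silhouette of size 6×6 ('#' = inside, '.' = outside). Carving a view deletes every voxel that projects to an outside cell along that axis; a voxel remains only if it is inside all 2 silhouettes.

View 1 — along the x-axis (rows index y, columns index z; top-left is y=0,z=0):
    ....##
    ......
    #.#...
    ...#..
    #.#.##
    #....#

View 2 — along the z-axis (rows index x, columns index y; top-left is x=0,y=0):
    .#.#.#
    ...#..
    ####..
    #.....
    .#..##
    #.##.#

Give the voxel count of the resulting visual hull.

start: 6×6×6 = 216 voxels
carve view 1 (along x, YZ-mask fill 11/36): 66 voxels remain
carve view 2 (along z, XY-mask fill 16/36): 24 voxels remain

remaining voxels: 24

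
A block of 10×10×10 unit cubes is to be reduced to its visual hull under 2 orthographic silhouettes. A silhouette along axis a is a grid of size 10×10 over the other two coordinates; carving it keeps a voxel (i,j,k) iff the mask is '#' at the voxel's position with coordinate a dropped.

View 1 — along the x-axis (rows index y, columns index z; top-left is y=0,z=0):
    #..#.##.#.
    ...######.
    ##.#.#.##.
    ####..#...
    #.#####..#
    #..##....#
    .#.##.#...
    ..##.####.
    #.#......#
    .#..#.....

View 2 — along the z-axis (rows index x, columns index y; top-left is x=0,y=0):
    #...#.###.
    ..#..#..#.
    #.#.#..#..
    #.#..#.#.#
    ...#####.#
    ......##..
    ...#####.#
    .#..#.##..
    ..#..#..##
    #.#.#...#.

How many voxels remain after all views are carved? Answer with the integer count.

210 voxels

full grid |V| = 1000
[1] x-view keeps 48 columns → grid now 480
[2] z-view keeps 43 columns → grid now 210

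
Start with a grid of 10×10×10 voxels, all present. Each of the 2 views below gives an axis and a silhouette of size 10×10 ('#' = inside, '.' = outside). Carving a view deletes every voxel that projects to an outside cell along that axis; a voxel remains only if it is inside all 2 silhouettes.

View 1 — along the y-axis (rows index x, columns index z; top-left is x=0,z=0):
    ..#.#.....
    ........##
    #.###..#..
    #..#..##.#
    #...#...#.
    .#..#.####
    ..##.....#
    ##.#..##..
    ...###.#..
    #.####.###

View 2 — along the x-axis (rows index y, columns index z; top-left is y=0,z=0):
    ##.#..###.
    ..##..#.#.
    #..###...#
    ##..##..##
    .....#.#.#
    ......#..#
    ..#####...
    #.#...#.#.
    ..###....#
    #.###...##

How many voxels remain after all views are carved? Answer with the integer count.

start: 10×10×10 = 1000 voxels
  1. axis=1 (XZ plane), |mask|=43  ⇒  voxels=430
  2. axis=0 (YZ plane), |mask|=45  ⇒  voxels=200

remaining voxels: 200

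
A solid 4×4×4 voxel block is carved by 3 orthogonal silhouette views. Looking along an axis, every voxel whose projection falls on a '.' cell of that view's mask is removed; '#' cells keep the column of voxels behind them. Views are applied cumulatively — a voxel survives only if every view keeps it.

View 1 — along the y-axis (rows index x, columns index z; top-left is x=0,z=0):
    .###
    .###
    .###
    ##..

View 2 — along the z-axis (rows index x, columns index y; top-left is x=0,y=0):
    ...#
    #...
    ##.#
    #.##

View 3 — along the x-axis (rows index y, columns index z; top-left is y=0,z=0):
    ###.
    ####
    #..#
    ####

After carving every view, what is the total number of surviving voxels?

18 voxels

before carving: 64 voxels (4×4×4)
V1 y: intersect with XZ mask (11 set) -- 44 left
V2 z: intersect with XY mask (8 set) -- 21 left
V3 x: intersect with YZ mask (13 set) -- 18 left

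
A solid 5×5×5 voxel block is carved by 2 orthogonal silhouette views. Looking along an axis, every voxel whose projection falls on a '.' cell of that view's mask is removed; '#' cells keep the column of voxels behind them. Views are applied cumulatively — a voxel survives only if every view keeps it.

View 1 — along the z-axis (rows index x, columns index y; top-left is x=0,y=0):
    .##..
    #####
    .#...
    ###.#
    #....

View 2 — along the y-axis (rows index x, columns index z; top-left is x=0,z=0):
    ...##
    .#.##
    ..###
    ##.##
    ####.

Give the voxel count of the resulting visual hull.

|visual hull| = 42

start: 5×5×5 = 125 voxels
V1 z: intersect with XY mask (13 set) -- 65 left
V2 y: intersect with XZ mask (16 set) -- 42 left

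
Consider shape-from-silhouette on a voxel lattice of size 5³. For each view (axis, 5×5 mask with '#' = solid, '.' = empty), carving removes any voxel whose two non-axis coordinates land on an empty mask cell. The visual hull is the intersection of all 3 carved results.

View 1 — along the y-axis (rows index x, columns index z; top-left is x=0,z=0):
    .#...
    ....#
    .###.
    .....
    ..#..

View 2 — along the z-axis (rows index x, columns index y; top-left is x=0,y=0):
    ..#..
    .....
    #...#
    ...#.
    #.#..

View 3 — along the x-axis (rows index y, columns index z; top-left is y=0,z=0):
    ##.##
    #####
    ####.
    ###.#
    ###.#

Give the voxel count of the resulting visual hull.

initial block: 5^3 = 125
step 1: project along y, AND mask (6/25) → |grid| = 30
step 2: project along z, AND mask (6/25) → |grid| = 9
step 3: project along x, AND mask (21/25) → |grid| = 6

voxel count = 6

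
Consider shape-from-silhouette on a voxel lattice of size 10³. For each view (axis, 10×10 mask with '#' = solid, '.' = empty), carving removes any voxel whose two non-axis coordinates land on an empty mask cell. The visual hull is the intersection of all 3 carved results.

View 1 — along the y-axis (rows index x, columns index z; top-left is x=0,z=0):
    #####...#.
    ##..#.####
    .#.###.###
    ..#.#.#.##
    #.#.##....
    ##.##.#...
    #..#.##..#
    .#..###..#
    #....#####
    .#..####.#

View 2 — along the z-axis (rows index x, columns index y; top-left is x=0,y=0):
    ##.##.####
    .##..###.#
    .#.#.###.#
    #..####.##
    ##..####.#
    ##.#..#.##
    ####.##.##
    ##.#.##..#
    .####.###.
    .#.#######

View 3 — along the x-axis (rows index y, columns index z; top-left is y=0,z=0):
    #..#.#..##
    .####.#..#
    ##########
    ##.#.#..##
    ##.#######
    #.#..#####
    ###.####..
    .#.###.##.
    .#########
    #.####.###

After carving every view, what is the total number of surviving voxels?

before carving: 1000 voxels (10×10×10)
carve view 1 (along y, XZ-mask fill 56/100): 560 voxels remain
carve view 2 (along z, XY-mask fill 69/100): 385 voxels remain
carve view 3 (along x, YZ-mask fill 73/100): 273 voxels remain

273 voxels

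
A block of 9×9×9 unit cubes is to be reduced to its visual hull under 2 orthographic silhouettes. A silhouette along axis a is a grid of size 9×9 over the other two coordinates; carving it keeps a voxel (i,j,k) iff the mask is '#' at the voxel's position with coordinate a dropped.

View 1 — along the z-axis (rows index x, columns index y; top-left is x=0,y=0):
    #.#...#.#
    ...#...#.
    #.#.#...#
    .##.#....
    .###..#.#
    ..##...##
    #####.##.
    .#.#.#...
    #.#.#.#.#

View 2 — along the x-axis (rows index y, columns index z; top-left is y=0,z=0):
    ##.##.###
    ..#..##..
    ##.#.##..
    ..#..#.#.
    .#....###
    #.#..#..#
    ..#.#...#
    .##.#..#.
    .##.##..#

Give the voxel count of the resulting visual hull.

initial block: 9^3 = 729
V1 z: intersect with XY mask (37 set) -- 333 left
V2 x: intersect with YZ mask (38 set) -- 159 left

159 voxels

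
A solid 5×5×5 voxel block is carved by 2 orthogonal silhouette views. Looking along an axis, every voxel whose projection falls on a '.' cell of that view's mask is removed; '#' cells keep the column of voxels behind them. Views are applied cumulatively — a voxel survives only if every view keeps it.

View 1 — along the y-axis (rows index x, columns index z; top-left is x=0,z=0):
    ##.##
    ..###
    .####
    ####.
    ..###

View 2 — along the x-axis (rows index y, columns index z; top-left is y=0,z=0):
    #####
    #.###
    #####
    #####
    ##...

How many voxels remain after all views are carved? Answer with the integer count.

voxel count = 74

before carving: 125 voxels (5×5×5)
  1. axis=1 (XZ plane), |mask|=18  ⇒  voxels=90
  2. axis=0 (YZ plane), |mask|=21  ⇒  voxels=74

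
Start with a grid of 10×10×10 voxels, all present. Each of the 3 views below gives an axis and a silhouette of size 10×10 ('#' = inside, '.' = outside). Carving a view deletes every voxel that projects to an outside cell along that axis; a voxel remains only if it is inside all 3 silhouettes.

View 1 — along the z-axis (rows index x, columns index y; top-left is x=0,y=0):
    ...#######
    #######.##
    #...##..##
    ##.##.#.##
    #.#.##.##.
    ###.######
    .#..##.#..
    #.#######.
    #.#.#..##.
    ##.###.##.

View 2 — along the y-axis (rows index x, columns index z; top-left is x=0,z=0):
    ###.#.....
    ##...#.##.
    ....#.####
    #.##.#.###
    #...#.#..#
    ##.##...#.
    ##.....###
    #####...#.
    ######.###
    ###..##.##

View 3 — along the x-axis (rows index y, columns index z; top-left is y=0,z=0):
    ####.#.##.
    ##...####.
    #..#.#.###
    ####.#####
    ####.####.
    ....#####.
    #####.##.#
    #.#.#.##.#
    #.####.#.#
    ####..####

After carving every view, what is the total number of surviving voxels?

before carving: 1000 voxels (10×10×10)
[1] z-view keeps 67 columns → grid now 670
[2] y-view keeps 57 columns → grid now 378
[3] x-view keeps 70 columns → grid now 267

remaining voxels: 267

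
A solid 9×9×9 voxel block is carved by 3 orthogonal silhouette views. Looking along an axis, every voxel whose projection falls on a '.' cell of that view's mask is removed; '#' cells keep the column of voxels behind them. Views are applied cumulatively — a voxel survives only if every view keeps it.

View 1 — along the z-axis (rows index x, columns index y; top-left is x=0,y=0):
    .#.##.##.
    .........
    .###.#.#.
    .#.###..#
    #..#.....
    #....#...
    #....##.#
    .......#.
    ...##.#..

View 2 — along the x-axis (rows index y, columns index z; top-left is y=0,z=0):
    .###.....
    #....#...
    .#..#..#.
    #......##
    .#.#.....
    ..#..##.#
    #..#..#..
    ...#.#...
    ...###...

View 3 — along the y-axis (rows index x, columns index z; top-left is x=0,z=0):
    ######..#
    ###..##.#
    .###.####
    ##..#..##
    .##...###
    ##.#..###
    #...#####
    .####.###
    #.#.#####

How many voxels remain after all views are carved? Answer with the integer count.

initial block: 9^3 = 729
step 1: project along z, AND mask (27/81) → |grid| = 243
step 2: project along x, AND mask (25/81) → |grid| = 76
step 3: project along y, AND mask (56/81) → |grid| = 49

|visual hull| = 49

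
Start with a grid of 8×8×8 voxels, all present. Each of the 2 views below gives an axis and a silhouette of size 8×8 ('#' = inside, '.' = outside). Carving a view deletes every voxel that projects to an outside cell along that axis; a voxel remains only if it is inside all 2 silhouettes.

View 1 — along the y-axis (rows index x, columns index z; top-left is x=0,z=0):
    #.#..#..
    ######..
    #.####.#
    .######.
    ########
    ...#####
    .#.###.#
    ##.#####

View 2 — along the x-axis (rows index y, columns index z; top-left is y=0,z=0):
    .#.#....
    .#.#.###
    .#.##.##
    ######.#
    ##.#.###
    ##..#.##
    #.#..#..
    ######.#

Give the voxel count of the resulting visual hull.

initial block: 8^3 = 512
[1] y-view keeps 46 columns → grid now 368
[2] x-view keeps 40 columns → grid now 231

|visual hull| = 231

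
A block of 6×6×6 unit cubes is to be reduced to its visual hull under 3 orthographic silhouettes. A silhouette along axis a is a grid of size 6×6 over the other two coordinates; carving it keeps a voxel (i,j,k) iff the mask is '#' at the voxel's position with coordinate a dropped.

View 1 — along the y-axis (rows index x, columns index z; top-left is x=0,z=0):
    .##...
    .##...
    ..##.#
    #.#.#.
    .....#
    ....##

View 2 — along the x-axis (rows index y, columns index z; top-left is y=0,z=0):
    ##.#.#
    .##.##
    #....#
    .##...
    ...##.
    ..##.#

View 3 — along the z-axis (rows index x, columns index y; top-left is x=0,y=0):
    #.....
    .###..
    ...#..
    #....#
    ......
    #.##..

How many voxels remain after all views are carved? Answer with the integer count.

voxel count = 10

initial block: 6^3 = 216
[1] y-view keeps 13 columns → grid now 78
[2] x-view keeps 17 columns → grid now 39
[3] z-view keeps 10 columns → grid now 10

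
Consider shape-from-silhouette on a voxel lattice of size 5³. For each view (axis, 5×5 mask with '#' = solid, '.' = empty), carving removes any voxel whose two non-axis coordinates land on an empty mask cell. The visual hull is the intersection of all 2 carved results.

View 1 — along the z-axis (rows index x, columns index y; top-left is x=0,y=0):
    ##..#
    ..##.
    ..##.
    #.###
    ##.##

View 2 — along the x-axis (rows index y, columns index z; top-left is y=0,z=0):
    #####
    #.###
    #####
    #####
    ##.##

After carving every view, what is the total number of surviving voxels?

remaining voxels: 70

before carving: 125 voxels (5×5×5)
  1. axis=2 (XY plane), |mask|=15  ⇒  voxels=75
  2. axis=0 (YZ plane), |mask|=23  ⇒  voxels=70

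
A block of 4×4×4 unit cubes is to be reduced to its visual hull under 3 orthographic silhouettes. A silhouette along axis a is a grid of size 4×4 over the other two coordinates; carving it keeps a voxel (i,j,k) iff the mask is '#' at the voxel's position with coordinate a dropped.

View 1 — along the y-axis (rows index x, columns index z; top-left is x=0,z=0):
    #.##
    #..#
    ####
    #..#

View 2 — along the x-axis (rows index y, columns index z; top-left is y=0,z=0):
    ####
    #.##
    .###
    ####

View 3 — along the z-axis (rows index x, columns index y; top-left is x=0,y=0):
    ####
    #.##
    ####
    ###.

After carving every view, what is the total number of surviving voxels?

before carving: 64 voxels (4×4×4)
step 1: project along y, AND mask (11/16) → |grid| = 44
step 2: project along x, AND mask (14/16) → |grid| = 39
step 3: project along z, AND mask (14/16) → |grid| = 35

voxel count = 35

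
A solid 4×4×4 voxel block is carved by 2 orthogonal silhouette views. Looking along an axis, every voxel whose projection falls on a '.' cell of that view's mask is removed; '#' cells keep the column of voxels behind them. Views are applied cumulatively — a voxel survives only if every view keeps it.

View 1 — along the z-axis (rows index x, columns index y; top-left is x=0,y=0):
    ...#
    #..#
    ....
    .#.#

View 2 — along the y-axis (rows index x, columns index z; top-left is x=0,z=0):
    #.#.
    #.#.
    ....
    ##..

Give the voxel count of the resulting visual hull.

voxel count = 10

before carving: 64 voxels (4×4×4)
after view 1 [z-axis, 5 of 16 cells solid] → remaining = 20
after view 2 [y-axis, 6 of 16 cells solid] → remaining = 10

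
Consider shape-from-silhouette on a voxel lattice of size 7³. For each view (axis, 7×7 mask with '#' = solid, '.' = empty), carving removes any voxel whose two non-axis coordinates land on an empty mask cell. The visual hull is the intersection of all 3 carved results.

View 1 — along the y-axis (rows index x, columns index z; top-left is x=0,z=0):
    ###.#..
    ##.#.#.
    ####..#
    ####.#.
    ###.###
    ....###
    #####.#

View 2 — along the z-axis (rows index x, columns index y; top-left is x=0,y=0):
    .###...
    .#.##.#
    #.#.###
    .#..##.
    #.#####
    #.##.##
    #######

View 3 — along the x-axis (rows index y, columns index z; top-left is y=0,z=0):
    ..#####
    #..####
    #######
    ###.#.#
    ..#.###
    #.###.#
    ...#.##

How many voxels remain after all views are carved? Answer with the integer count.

voxel count = 108

initial block: 7^3 = 343
carve view 1 (along y, XZ-mask fill 33/49): 231 voxels remain
carve view 2 (along z, XY-mask fill 33/49): 161 voxels remain
carve view 3 (along x, YZ-mask fill 34/49): 108 voxels remain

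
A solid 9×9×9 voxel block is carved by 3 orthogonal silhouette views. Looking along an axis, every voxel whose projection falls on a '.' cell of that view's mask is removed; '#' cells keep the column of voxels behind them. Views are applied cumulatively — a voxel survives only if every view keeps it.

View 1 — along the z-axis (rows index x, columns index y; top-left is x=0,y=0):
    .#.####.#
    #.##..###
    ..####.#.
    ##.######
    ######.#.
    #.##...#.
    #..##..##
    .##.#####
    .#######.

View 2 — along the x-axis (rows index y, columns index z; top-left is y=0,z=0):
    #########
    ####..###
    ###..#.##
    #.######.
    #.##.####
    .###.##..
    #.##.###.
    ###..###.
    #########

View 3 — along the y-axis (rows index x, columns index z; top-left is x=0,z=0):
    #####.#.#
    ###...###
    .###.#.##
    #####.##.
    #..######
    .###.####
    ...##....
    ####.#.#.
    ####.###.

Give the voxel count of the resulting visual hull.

initial block: 9^3 = 729
carve view 1 (along z, XY-mask fill 55/81): 495 voxels remain
carve view 2 (along x, YZ-mask fill 62/81): 374 voxels remain
carve view 3 (along y, XZ-mask fill 55/81): 267 voxels remain

|visual hull| = 267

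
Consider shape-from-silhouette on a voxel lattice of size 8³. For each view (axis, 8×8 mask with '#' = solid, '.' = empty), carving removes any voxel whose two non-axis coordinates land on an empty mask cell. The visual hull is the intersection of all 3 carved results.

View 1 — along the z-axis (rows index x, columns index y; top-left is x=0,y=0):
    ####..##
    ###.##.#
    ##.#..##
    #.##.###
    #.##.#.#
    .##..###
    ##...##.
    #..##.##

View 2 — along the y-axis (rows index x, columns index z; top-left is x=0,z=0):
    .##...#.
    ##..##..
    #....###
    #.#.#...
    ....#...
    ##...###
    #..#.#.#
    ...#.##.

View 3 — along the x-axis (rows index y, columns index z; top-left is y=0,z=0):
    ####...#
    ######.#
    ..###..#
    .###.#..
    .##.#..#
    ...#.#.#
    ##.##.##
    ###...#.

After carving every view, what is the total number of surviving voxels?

voxel count = 78

start: 8×8×8 = 512 voxels
[1] z-view keeps 42 columns → grid now 336
[2] y-view keeps 27 columns → grid now 141
[3] x-view keeps 37 columns → grid now 78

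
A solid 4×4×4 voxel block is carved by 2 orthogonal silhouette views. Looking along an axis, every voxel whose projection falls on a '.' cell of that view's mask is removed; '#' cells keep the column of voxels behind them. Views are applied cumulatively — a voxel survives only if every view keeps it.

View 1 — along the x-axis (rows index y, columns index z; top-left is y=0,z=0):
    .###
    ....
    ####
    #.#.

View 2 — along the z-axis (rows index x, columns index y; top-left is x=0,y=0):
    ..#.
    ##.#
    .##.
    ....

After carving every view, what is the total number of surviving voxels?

13 voxels

full grid |V| = 64
  1. axis=0 (YZ plane), |mask|=9  ⇒  voxels=36
  2. axis=2 (XY plane), |mask|=6  ⇒  voxels=13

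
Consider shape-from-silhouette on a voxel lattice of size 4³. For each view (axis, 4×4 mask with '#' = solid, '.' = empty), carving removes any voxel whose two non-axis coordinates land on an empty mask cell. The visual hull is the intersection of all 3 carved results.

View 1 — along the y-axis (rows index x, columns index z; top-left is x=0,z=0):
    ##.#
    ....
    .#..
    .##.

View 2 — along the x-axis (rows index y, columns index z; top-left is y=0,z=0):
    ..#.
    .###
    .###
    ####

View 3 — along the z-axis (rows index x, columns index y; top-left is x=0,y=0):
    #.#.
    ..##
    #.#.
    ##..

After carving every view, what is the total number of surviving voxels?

remaining voxels: 6

start: 4×4×4 = 64 voxels
carve view 1 (along y, XZ-mask fill 6/16): 24 voxels remain
carve view 2 (along x, YZ-mask fill 11/16): 17 voxels remain
carve view 3 (along z, XY-mask fill 8/16): 6 voxels remain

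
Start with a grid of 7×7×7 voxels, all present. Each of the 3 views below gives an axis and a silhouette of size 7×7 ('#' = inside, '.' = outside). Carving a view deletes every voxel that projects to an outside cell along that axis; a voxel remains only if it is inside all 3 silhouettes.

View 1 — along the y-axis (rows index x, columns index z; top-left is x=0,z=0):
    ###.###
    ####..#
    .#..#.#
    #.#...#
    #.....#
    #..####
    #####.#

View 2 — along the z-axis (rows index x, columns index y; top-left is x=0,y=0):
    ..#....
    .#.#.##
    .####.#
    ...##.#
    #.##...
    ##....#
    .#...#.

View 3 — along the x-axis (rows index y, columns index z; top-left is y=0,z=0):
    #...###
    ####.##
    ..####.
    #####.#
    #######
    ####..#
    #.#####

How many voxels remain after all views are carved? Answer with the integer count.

full grid |V| = 343
V1 y: intersect with XZ mask (30 set) -- 210 left
V2 z: intersect with XY mask (21 set) -- 83 left
V3 x: intersect with YZ mask (38 set) -- 69 left

69 voxels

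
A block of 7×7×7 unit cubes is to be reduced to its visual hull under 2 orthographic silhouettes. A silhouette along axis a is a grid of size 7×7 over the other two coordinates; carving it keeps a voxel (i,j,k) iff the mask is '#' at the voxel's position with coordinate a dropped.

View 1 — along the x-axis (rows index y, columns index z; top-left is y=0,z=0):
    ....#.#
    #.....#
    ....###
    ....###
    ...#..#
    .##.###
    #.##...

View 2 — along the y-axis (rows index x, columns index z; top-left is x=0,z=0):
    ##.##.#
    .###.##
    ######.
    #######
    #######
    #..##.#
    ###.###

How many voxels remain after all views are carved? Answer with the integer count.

voxel count = 115

initial block: 7^3 = 343
V1 x: intersect with YZ mask (20 set) -- 140 left
V2 y: intersect with XZ mask (40 set) -- 115 left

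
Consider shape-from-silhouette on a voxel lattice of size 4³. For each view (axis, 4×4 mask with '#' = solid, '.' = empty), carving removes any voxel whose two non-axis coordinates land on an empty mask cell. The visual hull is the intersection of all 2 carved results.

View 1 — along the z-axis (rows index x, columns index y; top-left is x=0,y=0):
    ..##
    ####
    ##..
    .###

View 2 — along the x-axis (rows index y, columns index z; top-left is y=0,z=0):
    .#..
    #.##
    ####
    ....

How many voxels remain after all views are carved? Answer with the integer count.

voxel count = 23

initial block: 4^3 = 64
carve view 1 (along z, XY-mask fill 11/16): 44 voxels remain
carve view 2 (along x, YZ-mask fill 8/16): 23 voxels remain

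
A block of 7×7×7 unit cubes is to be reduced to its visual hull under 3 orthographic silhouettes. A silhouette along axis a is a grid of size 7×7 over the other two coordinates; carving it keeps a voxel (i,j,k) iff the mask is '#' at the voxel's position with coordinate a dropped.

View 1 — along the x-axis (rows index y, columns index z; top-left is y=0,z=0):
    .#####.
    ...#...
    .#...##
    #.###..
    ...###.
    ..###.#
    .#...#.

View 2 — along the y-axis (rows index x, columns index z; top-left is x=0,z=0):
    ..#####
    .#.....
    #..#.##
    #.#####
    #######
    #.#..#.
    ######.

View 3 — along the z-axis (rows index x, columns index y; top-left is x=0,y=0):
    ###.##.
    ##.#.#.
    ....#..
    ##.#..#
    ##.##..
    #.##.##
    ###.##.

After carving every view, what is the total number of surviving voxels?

voxel count = 61

start: 7×7×7 = 343 voxels
  1. axis=0 (YZ plane), |mask|=22  ⇒  voxels=154
  2. axis=1 (XZ plane), |mask|=32  ⇒  voxels=102
  3. axis=2 (XY plane), |mask|=28  ⇒  voxels=61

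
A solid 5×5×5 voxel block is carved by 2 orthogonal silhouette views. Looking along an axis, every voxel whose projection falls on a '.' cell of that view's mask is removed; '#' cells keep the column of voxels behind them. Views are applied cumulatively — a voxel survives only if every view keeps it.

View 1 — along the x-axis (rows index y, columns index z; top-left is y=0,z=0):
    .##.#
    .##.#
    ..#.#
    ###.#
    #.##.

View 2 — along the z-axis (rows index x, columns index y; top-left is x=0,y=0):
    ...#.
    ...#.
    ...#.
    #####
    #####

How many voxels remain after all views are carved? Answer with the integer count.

voxel count = 42

start: 5×5×5 = 125 voxels
  1. axis=0 (YZ plane), |mask|=15  ⇒  voxels=75
  2. axis=2 (XY plane), |mask|=13  ⇒  voxels=42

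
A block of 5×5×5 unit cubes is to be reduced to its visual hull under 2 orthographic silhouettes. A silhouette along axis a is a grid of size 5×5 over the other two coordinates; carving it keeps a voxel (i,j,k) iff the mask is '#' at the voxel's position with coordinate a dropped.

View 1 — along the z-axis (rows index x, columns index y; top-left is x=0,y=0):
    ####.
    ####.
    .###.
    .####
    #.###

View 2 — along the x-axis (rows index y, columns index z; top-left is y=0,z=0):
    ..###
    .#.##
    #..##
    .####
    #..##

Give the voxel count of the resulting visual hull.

voxel count = 62

start: 5×5×5 = 125 voxels
  1. axis=2 (XY plane), |mask|=19  ⇒  voxels=95
  2. axis=0 (YZ plane), |mask|=16  ⇒  voxels=62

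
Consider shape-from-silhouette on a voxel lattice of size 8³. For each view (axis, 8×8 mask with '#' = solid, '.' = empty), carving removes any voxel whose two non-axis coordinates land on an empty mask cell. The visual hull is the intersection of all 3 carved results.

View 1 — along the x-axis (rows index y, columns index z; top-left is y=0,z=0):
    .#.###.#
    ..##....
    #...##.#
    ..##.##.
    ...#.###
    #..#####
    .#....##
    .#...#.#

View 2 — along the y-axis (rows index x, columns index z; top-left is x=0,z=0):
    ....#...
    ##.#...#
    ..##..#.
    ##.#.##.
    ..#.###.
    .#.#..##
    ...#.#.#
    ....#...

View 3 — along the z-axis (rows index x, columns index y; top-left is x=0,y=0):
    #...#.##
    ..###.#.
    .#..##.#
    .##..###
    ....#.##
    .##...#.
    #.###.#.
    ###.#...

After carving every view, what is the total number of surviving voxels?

start: 8×8×8 = 512 voxels
  1. axis=0 (YZ plane), |mask|=31  ⇒  voxels=248
  2. axis=1 (XZ plane), |mask|=25  ⇒  voxels=103
  3. axis=2 (XY plane), |mask|=32  ⇒  voxels=47

47 voxels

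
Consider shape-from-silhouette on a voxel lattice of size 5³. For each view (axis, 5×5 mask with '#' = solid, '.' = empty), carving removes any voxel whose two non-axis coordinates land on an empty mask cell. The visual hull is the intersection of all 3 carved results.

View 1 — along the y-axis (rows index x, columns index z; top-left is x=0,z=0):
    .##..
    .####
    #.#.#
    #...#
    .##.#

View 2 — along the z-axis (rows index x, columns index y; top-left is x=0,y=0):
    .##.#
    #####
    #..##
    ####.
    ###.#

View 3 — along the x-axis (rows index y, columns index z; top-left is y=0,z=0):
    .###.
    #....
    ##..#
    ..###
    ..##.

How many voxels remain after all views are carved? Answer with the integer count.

full grid |V| = 125
carve view 1 (along y, XZ-mask fill 14/25): 70 voxels remain
carve view 2 (along z, XY-mask fill 19/25): 55 voxels remain
carve view 3 (along x, YZ-mask fill 12/25): 25 voxels remain

voxel count = 25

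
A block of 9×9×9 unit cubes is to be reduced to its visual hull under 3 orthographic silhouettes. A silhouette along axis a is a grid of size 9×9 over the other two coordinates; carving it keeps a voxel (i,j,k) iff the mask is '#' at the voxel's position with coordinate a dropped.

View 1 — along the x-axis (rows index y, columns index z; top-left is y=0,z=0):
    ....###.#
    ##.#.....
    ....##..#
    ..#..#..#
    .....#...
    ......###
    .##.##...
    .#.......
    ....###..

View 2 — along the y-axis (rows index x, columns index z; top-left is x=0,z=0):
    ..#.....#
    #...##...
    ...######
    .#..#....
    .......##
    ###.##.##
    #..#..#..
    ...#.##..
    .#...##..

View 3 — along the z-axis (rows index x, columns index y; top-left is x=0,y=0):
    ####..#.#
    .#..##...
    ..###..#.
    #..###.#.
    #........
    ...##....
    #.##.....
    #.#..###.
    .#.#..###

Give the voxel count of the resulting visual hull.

before carving: 729 voxels (9×9×9)
V1 x: intersect with YZ mask (25 set) -- 225 left
V2 y: intersect with XZ mask (31 set) -- 96 left
V3 z: intersect with XY mask (34 set) -- 33 left

33 voxels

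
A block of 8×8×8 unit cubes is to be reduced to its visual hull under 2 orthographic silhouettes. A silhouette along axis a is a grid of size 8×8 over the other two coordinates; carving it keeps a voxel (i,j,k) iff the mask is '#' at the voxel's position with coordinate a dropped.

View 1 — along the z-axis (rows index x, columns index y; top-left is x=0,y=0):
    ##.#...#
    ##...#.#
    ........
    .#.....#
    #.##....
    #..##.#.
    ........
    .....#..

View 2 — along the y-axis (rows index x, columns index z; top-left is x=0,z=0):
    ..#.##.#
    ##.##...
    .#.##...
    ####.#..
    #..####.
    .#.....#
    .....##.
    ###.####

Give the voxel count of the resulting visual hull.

remaining voxels: 72

before carving: 512 voxels (8×8×8)
after view 1 [z-axis, 18 of 64 cells solid] → remaining = 144
after view 2 [y-axis, 32 of 64 cells solid] → remaining = 72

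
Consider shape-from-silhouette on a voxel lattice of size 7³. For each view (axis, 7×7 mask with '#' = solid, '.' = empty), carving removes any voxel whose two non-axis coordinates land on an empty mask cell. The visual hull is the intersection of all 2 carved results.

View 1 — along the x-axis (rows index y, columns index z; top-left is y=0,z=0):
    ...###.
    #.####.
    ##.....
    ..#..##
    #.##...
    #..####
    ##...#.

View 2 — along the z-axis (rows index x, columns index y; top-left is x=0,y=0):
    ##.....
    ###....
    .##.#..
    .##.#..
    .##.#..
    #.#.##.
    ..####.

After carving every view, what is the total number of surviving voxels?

before carving: 343 voxels (7×7×7)
carve view 1 (along x, YZ-mask fill 24/49): 168 voxels remain
carve view 2 (along z, XY-mask fill 22/49): 74 voxels remain

|visual hull| = 74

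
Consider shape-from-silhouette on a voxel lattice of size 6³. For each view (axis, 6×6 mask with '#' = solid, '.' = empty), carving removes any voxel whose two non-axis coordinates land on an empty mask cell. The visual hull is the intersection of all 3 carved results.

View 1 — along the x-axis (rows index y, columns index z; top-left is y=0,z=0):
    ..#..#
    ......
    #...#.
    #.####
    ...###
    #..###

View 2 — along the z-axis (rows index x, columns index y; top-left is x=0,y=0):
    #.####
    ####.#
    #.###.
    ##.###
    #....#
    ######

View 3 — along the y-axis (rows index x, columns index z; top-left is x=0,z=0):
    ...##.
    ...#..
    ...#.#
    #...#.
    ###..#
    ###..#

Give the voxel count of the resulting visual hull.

voxel count = 32

full grid |V| = 216
carve view 1 (along x, YZ-mask fill 16/36): 96 voxels remain
carve view 2 (along z, XY-mask fill 27/36): 77 voxels remain
carve view 3 (along y, XZ-mask fill 15/36): 32 voxels remain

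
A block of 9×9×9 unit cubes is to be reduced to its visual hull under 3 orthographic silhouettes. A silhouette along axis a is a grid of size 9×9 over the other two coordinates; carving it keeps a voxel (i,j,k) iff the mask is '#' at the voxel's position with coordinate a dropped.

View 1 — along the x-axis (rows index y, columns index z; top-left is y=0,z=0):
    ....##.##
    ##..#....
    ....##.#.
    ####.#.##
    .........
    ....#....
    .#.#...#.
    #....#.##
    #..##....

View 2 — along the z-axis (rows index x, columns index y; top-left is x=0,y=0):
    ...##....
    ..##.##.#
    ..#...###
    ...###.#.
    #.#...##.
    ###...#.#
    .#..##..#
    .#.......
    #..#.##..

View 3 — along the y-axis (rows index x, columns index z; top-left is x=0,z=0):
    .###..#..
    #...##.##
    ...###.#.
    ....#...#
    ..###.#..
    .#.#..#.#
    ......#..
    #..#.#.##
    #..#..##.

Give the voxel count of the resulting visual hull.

full grid |V| = 729
  1. axis=0 (YZ plane), |mask|=28  ⇒  voxels=252
  2. axis=2 (XY plane), |mask|=33  ⇒  voxels=104
  3. axis=1 (XZ plane), |mask|=33  ⇒  voxels=41

voxel count = 41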